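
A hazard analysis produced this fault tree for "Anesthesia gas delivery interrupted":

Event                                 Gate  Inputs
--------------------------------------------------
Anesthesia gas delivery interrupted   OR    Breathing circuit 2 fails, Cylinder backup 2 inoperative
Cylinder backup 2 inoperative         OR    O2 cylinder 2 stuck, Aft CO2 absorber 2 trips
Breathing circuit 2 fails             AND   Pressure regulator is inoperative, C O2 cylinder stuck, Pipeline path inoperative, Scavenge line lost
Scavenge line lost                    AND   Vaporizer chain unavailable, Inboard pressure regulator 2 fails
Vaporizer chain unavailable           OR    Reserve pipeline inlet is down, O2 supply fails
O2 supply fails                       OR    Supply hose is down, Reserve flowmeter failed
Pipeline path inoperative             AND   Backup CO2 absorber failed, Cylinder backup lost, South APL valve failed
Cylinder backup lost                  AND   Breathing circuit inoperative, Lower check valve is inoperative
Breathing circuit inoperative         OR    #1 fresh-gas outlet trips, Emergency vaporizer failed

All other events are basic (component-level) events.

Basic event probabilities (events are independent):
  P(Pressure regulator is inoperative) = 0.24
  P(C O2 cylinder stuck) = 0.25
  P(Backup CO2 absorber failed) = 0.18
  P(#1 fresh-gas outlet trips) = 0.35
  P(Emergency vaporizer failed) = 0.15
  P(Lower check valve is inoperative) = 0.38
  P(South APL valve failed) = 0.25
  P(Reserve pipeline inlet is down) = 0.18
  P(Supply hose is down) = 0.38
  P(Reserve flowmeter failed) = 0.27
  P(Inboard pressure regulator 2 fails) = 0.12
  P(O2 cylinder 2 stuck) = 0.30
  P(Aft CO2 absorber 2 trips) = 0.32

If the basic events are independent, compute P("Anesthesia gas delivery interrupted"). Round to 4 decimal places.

0.5240

P(Breathing circuit inoperative) [OR] = 1 − (1−0.35) × (1−0.15) = 0.447500
P(Cylinder backup lost) [AND] = 0.447500 × 0.38 = 0.170050
P(Pipeline path inoperative) [AND] = 0.18 × 0.170050 × 0.25 = 0.007652
P(O2 supply fails) [OR] = 1 − (1−0.38) × (1−0.27) = 0.547400
P(Vaporizer chain unavailable) [OR] = 1 − (1−0.18) × (1−0.547400) = 0.628868
P(Scavenge line lost) [AND] = 0.628868 × 0.12 = 0.075464
P(Breathing circuit 2 fails) [AND] = 0.24 × 0.25 × 0.007652 × 0.075464 = 0.000035
P(Cylinder backup 2 inoperative) [OR] = 1 − (1−0.30) × (1−0.32) = 0.524000
P(Anesthesia gas delivery interrupted) [OR] = 1 − (1−0.000035) × (1−0.524000) = 0.524017
Rounded to 4 decimal places: P(Anesthesia gas delivery interrupted) ≈ 0.5240.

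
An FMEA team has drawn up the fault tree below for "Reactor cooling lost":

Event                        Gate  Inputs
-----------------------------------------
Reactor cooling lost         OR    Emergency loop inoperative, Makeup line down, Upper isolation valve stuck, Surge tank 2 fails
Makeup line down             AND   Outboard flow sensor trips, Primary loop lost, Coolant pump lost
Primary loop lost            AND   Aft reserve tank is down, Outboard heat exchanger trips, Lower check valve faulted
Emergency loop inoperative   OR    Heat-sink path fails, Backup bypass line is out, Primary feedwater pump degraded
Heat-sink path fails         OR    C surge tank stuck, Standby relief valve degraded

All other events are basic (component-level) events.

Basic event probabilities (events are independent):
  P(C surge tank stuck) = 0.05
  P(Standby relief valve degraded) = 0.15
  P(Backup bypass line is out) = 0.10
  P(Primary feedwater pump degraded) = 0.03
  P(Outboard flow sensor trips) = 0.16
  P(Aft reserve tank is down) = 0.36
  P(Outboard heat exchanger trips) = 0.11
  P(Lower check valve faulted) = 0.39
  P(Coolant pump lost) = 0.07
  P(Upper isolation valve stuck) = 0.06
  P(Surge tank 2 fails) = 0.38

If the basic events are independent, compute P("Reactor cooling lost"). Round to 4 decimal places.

P(Heat-sink path fails) [OR] = 1 − (1−0.05) × (1−0.15) = 0.192500
P(Emergency loop inoperative) [OR] = 1 − (1−0.192500) × (1−0.10) × (1−0.03) = 0.295053
P(Primary loop lost) [AND] = 0.36 × 0.11 × 0.39 = 0.015444
P(Makeup line down) [AND] = 0.16 × 0.015444 × 0.07 = 0.000173
P(Reactor cooling lost) [OR] = 1 − (1−0.295053) × (1−0.000173) × (1−0.06) × (1−0.38) = 0.589228
Rounded to 4 decimal places: P(Reactor cooling lost) ≈ 0.5892.

0.5892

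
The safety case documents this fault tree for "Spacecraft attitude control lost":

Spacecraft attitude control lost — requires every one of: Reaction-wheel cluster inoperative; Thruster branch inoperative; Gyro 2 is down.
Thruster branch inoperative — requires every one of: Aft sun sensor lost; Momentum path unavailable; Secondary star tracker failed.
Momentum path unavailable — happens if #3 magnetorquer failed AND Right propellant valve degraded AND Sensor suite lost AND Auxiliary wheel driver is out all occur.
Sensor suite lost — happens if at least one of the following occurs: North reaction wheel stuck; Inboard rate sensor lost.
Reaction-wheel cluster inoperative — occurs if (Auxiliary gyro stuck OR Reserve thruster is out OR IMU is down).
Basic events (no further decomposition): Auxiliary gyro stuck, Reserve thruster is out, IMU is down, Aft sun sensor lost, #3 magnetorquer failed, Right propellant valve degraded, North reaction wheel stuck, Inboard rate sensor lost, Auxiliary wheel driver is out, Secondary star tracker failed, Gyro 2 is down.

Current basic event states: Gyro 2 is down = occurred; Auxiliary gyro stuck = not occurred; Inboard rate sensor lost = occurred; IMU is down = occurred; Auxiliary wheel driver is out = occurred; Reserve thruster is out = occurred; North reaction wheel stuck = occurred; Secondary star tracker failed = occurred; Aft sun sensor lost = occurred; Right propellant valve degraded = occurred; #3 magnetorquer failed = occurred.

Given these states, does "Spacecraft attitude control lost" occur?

Reaction-wheel cluster inoperative [OR]: Auxiliary gyro stuck=not, Reserve thruster is out=occurs, IMU is down=occurs → at least one input occurs → occurs.
Sensor suite lost [OR]: North reaction wheel stuck=occurs, Inboard rate sensor lost=occurs → at least one input occurs → occurs.
Momentum path unavailable [AND]: #3 magnetorquer failed=occurs, Right propellant valve degraded=occurs, Sensor suite lost=occurs, Auxiliary wheel driver is out=occurs → all inputs occur → occurs.
Thruster branch inoperative [AND]: Aft sun sensor lost=occurs, Momentum path unavailable=occurs, Secondary star tracker failed=occurs → all inputs occur → occurs.
Spacecraft attitude control lost [AND]: Reaction-wheel cluster inoperative=occurs, Thruster branch inoperative=occurs, Gyro 2 is down=occurs → all inputs occur → occurs.

Yes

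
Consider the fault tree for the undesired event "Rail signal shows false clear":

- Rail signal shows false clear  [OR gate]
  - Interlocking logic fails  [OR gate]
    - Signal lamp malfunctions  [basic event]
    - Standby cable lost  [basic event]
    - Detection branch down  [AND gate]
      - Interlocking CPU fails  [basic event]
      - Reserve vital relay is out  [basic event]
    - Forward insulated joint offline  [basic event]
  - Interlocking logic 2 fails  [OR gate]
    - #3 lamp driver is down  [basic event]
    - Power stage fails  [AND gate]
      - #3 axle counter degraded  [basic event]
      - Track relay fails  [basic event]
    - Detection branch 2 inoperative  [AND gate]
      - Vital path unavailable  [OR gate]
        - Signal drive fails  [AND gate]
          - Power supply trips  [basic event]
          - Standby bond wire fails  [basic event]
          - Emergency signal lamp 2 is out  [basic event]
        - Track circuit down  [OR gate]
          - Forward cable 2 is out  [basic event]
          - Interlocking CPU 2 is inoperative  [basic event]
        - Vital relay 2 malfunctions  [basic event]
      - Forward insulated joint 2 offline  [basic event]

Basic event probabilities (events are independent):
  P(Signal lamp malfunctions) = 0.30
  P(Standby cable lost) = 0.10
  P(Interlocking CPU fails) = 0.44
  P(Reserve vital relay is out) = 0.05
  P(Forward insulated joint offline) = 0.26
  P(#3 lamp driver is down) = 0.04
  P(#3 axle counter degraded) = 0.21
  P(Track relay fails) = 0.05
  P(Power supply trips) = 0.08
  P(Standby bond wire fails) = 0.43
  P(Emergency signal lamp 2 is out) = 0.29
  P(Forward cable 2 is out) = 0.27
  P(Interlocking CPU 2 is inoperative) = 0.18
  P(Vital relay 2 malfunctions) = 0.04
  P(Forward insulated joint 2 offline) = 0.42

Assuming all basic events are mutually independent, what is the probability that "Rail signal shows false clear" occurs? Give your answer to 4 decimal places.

P(Detection branch down) [AND] = 0.44 × 0.05 = 0.022000
P(Interlocking logic fails) [OR] = 1 − (1−0.30) × (1−0.10) × (1−0.022000) × (1−0.26) = 0.544056
P(Power stage fails) [AND] = 0.21 × 0.05 = 0.010500
P(Signal drive fails) [AND] = 0.08 × 0.43 × 0.29 = 0.009976
P(Track circuit down) [OR] = 1 − (1−0.27) × (1−0.18) = 0.401400
P(Vital path unavailable) [OR] = 1 − (1−0.009976) × (1−0.401400) × (1−0.04) = 0.431077
P(Detection branch 2 inoperative) [AND] = 0.431077 × 0.42 = 0.181052
P(Interlocking logic 2 fails) [OR] = 1 − (1−0.04) × (1−0.010500) × (1−0.181052) = 0.222065
P(Rail signal shows false clear) [OR] = 1 − (1−0.544056) × (1−0.222065) = 0.645305
Rounded to 4 decimal places: P(Rail signal shows false clear) ≈ 0.6453.

0.6453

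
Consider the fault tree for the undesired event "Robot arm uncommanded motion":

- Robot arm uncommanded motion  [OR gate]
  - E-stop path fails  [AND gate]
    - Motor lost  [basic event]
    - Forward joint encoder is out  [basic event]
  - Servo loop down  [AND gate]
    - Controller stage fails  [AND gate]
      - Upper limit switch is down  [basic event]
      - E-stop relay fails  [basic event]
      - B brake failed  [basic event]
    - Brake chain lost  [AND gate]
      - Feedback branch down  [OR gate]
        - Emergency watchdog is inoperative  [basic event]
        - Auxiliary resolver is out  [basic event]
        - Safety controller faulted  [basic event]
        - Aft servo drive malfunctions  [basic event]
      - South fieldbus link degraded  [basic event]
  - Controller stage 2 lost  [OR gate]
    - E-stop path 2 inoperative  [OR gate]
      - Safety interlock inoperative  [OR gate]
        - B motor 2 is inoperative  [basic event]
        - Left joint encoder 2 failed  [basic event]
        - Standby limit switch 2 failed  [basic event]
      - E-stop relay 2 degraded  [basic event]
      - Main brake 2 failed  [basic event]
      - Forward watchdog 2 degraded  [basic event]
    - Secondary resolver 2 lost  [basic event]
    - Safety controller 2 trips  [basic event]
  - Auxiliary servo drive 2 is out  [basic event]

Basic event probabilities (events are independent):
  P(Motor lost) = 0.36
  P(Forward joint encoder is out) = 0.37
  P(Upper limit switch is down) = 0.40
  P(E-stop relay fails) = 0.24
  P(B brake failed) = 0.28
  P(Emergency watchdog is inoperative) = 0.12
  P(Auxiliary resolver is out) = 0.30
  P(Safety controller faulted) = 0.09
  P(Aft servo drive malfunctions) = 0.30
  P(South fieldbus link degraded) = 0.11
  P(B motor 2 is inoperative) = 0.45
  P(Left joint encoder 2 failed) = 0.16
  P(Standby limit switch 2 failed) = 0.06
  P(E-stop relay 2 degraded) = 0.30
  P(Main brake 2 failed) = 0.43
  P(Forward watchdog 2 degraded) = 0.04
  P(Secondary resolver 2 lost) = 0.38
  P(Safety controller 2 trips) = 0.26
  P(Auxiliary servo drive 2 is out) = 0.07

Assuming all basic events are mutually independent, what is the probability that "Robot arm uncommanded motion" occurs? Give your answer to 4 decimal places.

P(E-stop path fails) [AND] = 0.36 × 0.37 = 0.133200
P(Controller stage fails) [AND] = 0.40 × 0.24 × 0.28 = 0.026880
P(Feedback branch down) [OR] = 1 − (1−0.12) × (1−0.30) × (1−0.09) × (1−0.30) = 0.607608
P(Brake chain lost) [AND] = 0.607608 × 0.11 = 0.066837
P(Servo loop down) [AND] = 0.026880 × 0.066837 = 0.001797
P(Safety interlock inoperative) [OR] = 1 − (1−0.45) × (1−0.16) × (1−0.06) = 0.565720
P(E-stop path 2 inoperative) [OR] = 1 − (1−0.565720) × (1−0.30) × (1−0.43) × (1−0.04) = 0.833653
P(Controller stage 2 lost) [OR] = 1 − (1−0.833653) × (1−0.38) × (1−0.26) = 0.923680
P(Robot arm uncommanded motion) [OR] = 1 − (1−0.133200) × (1−0.001797) × (1−0.923680) × (1−0.07) = 0.938587
Rounded to 4 decimal places: P(Robot arm uncommanded motion) ≈ 0.9386.

0.9386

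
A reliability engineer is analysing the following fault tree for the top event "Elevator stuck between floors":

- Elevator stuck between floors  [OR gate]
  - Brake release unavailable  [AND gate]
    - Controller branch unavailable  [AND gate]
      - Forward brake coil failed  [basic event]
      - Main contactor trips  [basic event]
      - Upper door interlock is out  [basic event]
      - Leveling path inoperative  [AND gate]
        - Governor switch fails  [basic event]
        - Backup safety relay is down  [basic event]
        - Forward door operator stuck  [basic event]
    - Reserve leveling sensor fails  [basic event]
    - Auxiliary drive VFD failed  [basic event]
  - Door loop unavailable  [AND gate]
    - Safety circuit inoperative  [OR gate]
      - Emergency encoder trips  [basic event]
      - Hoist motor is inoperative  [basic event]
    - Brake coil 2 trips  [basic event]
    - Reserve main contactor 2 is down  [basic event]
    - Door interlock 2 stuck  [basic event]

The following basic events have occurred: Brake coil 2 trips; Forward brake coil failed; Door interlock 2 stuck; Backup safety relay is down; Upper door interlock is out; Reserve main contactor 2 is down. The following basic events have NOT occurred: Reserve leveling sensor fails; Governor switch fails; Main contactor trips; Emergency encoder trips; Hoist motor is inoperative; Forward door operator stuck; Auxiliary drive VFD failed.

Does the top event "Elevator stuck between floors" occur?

No

Leveling path inoperative [AND]: Governor switch fails=not, Backup safety relay is down=occurs, Forward door operator stuck=not → not all inputs occur → does not occur.
Controller branch unavailable [AND]: Forward brake coil failed=occurs, Main contactor trips=not, Upper door interlock is out=occurs, Leveling path inoperative=not → not all inputs occur → does not occur.
Brake release unavailable [AND]: Controller branch unavailable=not, Reserve leveling sensor fails=not, Auxiliary drive VFD failed=not → not all inputs occur → does not occur.
Safety circuit inoperative [OR]: Emergency encoder trips=not, Hoist motor is inoperative=not → no input occurs → does not occur.
Door loop unavailable [AND]: Safety circuit inoperative=not, Brake coil 2 trips=occurs, Reserve main contactor 2 is down=occurs, Door interlock 2 stuck=occurs → not all inputs occur → does not occur.
Elevator stuck between floors [OR]: Brake release unavailable=not, Door loop unavailable=not → no input occurs → does not occur.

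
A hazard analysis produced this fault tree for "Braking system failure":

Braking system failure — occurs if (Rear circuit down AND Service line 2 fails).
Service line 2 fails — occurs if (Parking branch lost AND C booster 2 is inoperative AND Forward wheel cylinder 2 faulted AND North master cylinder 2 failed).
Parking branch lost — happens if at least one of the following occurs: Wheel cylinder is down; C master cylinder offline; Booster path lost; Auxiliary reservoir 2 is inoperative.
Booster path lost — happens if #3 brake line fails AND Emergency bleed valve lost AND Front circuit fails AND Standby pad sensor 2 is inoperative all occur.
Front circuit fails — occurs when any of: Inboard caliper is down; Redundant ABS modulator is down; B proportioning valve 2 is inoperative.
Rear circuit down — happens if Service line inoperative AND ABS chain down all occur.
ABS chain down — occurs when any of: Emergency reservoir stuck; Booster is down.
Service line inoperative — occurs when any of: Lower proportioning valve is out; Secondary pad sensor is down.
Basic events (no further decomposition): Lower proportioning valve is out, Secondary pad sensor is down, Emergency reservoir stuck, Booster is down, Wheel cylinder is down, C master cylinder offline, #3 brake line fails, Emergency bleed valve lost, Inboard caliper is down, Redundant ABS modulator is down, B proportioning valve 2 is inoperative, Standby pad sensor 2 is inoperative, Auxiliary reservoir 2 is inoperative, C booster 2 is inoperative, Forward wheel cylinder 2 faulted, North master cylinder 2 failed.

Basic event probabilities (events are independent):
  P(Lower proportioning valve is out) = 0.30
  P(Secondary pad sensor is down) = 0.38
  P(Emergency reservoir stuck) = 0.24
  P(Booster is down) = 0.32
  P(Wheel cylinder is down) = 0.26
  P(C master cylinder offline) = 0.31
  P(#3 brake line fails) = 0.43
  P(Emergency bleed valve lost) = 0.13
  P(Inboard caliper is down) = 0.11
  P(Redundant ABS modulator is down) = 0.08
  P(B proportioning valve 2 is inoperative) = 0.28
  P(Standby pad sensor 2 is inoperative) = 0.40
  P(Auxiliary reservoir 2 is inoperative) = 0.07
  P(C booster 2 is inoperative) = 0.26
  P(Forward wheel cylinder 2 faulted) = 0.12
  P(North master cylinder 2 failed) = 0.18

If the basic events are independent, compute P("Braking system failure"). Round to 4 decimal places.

P(Service line inoperative) [OR] = 1 − (1−0.30) × (1−0.38) = 0.566000
P(ABS chain down) [OR] = 1 − (1−0.24) × (1−0.32) = 0.483200
P(Rear circuit down) [AND] = 0.566000 × 0.483200 = 0.273491
P(Front circuit fails) [OR] = 1 − (1−0.11) × (1−0.08) × (1−0.28) = 0.410464
P(Booster path lost) [AND] = 0.43 × 0.13 × 0.410464 × 0.40 = 0.009178
P(Parking branch lost) [OR] = 1 − (1−0.26) × (1−0.31) × (1−0.009178) × (1−0.07) = 0.529500
P(Service line 2 fails) [AND] = 0.529500 × 0.26 × 0.12 × 0.18 = 0.002974
P(Braking system failure) [AND] = 0.273491 × 0.002974 = 0.000813
Rounded to 4 decimal places: P(Braking system failure) ≈ 0.0008.

0.0008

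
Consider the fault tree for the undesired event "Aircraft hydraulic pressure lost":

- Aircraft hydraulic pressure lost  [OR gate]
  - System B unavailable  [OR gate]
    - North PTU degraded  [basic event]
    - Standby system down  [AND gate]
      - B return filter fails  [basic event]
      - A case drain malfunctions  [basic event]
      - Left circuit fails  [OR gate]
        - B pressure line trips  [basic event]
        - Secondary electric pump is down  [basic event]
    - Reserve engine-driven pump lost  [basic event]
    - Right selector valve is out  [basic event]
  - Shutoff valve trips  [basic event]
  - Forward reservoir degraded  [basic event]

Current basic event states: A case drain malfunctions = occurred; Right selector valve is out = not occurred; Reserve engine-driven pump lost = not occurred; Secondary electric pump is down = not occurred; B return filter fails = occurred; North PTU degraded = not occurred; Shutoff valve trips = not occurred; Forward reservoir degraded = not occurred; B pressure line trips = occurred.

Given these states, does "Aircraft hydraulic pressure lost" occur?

Left circuit fails [OR]: B pressure line trips=occurs, Secondary electric pump is down=not → at least one input occurs → occurs.
Standby system down [AND]: B return filter fails=occurs, A case drain malfunctions=occurs, Left circuit fails=occurs → all inputs occur → occurs.
System B unavailable [OR]: North PTU degraded=not, Standby system down=occurs, Reserve engine-driven pump lost=not, Right selector valve is out=not → at least one input occurs → occurs.
Aircraft hydraulic pressure lost [OR]: System B unavailable=occurs, Shutoff valve trips=not, Forward reservoir degraded=not → at least one input occurs → occurs.

Yes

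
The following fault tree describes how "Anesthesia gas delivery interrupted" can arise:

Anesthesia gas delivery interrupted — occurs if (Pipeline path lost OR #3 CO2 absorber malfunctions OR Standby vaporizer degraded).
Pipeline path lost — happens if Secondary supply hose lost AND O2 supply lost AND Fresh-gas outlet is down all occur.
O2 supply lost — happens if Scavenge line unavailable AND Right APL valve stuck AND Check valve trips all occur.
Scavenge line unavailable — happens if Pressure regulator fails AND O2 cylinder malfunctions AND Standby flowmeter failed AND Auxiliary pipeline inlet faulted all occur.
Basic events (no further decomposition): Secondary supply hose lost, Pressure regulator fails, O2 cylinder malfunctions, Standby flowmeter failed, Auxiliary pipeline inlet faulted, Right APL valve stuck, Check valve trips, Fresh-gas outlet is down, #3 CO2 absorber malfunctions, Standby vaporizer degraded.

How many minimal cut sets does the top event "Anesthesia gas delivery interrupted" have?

Scavenge line unavailable [AND]: one cut set from each child combined → 1 × 1 × 1 × 1 = 1 cut set(s).
O2 supply lost [AND]: one cut set from each child combined → 1 × 1 × 1 = 1 cut set(s).
Pipeline path lost [AND]: one cut set from each child combined → 1 × 1 × 1 = 1 cut set(s).
Anesthesia gas delivery interrupted [OR]: union of children's cut sets → 3 cut set(s).
Minimal cut sets: {Auxiliary pipeline inlet faulted, Check valve trips, Fresh-gas outlet is down, O2 cylinder malfunctions, Pressure regulator fails, Right APL valve stuck, Secondary supply hose lost, Standby flowmeter failed}; {#3 CO2 absorber malfunctions}; {Standby vaporizer degraded}.

3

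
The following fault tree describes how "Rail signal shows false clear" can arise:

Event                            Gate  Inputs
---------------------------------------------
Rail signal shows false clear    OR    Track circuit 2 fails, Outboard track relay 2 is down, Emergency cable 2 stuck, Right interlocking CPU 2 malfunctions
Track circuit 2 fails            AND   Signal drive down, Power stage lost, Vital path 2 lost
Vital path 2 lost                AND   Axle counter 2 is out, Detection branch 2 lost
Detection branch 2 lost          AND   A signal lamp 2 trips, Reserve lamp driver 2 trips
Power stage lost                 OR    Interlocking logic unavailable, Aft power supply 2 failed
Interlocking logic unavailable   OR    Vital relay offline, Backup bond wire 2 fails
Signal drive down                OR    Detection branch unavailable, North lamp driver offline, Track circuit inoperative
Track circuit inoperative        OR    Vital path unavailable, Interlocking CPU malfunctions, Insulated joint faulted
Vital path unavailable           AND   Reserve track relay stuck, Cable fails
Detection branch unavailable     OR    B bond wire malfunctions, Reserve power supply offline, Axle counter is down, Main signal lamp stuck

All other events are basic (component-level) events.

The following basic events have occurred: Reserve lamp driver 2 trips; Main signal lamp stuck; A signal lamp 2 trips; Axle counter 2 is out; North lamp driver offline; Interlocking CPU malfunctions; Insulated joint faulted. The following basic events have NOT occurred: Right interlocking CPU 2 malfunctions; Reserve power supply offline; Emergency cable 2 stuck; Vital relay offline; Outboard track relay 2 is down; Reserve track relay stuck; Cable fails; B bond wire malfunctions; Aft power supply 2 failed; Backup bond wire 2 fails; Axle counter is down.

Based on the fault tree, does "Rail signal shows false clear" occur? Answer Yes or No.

Detection branch unavailable [OR]: B bond wire malfunctions=not, Reserve power supply offline=not, Axle counter is down=not, Main signal lamp stuck=occurs → at least one input occurs → occurs.
Vital path unavailable [AND]: Reserve track relay stuck=not, Cable fails=not → not all inputs occur → does not occur.
Track circuit inoperative [OR]: Vital path unavailable=not, Interlocking CPU malfunctions=occurs, Insulated joint faulted=occurs → at least one input occurs → occurs.
Signal drive down [OR]: Detection branch unavailable=occurs, North lamp driver offline=occurs, Track circuit inoperative=occurs → at least one input occurs → occurs.
Interlocking logic unavailable [OR]: Vital relay offline=not, Backup bond wire 2 fails=not → no input occurs → does not occur.
Power stage lost [OR]: Interlocking logic unavailable=not, Aft power supply 2 failed=not → no input occurs → does not occur.
Detection branch 2 lost [AND]: A signal lamp 2 trips=occurs, Reserve lamp driver 2 trips=occurs → all inputs occur → occurs.
Vital path 2 lost [AND]: Axle counter 2 is out=occurs, Detection branch 2 lost=occurs → all inputs occur → occurs.
Track circuit 2 fails [AND]: Signal drive down=occurs, Power stage lost=not, Vital path 2 lost=occurs → not all inputs occur → does not occur.
Rail signal shows false clear [OR]: Track circuit 2 fails=not, Outboard track relay 2 is down=not, Emergency cable 2 stuck=not, Right interlocking CPU 2 malfunctions=not → no input occurs → does not occur.

No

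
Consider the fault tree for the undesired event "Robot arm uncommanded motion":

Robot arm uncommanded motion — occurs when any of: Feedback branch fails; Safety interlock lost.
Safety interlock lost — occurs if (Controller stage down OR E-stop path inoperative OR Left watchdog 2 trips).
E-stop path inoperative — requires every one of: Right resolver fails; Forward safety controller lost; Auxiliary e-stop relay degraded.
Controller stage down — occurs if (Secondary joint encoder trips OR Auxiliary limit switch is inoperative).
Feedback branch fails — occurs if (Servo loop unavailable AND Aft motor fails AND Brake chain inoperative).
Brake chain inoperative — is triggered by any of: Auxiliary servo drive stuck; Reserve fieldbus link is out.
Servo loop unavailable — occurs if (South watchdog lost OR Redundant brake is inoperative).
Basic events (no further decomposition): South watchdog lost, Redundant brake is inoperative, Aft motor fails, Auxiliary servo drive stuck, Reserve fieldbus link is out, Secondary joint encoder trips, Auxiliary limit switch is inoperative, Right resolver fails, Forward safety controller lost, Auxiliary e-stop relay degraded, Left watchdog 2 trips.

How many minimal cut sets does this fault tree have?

Servo loop unavailable [OR]: union of children's cut sets → 2 cut set(s).
Brake chain inoperative [OR]: union of children's cut sets → 2 cut set(s).
Feedback branch fails [AND]: one cut set from each child combined → 2 × 1 × 2 = 4 cut set(s).
Controller stage down [OR]: union of children's cut sets → 2 cut set(s).
E-stop path inoperative [AND]: one cut set from each child combined → 1 × 1 × 1 = 1 cut set(s).
Safety interlock lost [OR]: union of children's cut sets → 4 cut set(s).
Robot arm uncommanded motion [OR]: union of children's cut sets → 8 cut set(s).
Minimal cut sets: {Aft motor fails, Auxiliary servo drive stuck, South watchdog lost}; {Aft motor fails, Reserve fieldbus link is out, South watchdog lost}; {Aft motor fails, Auxiliary servo drive stuck, Redundant brake is inoperative}; {Aft motor fails, Redundant brake is inoperative, Reserve fieldbus link is out}; {Secondary joint encoder trips}; {Auxiliary limit switch is inoperative}; {Auxiliary e-stop relay degraded, Forward safety controller lost, Right resolver fails}; {Left watchdog 2 trips}.

8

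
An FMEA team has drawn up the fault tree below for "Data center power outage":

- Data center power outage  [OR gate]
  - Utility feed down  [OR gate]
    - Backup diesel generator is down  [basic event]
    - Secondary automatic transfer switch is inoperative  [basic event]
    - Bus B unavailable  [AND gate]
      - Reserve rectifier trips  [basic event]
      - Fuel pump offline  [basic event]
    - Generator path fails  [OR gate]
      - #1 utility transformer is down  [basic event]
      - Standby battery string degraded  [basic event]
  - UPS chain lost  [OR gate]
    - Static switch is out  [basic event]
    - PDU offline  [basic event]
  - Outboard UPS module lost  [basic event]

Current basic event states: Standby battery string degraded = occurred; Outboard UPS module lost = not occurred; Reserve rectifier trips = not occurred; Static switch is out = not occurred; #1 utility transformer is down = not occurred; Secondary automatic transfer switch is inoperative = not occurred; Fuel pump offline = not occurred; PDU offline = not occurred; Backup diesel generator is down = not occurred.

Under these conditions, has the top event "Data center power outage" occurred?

Yes

Bus B unavailable [AND]: Reserve rectifier trips=not, Fuel pump offline=not → not all inputs occur → does not occur.
Generator path fails [OR]: #1 utility transformer is down=not, Standby battery string degraded=occurs → at least one input occurs → occurs.
Utility feed down [OR]: Backup diesel generator is down=not, Secondary automatic transfer switch is inoperative=not, Bus B unavailable=not, Generator path fails=occurs → at least one input occurs → occurs.
UPS chain lost [OR]: Static switch is out=not, PDU offline=not → no input occurs → does not occur.
Data center power outage [OR]: Utility feed down=occurs, UPS chain lost=not, Outboard UPS module lost=not → at least one input occurs → occurs.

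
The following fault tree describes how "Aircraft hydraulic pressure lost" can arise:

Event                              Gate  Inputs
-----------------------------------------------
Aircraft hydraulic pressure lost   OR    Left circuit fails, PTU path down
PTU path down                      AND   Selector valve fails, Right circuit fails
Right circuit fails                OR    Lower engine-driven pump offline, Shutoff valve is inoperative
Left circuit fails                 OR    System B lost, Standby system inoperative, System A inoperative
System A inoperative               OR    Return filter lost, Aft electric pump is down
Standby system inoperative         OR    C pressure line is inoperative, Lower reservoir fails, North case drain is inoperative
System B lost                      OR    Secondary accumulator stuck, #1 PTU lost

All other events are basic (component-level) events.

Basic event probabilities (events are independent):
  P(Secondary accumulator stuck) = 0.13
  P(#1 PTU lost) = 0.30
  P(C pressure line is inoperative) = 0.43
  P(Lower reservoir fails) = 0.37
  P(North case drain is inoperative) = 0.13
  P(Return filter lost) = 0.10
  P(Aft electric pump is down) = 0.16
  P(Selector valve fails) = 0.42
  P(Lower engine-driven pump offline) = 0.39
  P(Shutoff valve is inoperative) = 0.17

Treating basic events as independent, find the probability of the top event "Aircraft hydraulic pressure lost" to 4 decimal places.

P(System B lost) [OR] = 1 − (1−0.13) × (1−0.30) = 0.391000
P(Standby system inoperative) [OR] = 1 − (1−0.43) × (1−0.37) × (1−0.13) = 0.687583
P(System A inoperative) [OR] = 1 − (1−0.10) × (1−0.16) = 0.244000
P(Left circuit fails) [OR] = 1 − (1−0.391000) × (1−0.687583) × (1−0.244000) = 0.856162
P(Right circuit fails) [OR] = 1 − (1−0.39) × (1−0.17) = 0.493700
P(PTU path down) [AND] = 0.42 × 0.493700 = 0.207354
P(Aircraft hydraulic pressure lost) [OR] = 1 − (1−0.856162) × (1−0.207354) = 0.885987
Rounded to 4 decimal places: P(Aircraft hydraulic pressure lost) ≈ 0.8860.

0.8860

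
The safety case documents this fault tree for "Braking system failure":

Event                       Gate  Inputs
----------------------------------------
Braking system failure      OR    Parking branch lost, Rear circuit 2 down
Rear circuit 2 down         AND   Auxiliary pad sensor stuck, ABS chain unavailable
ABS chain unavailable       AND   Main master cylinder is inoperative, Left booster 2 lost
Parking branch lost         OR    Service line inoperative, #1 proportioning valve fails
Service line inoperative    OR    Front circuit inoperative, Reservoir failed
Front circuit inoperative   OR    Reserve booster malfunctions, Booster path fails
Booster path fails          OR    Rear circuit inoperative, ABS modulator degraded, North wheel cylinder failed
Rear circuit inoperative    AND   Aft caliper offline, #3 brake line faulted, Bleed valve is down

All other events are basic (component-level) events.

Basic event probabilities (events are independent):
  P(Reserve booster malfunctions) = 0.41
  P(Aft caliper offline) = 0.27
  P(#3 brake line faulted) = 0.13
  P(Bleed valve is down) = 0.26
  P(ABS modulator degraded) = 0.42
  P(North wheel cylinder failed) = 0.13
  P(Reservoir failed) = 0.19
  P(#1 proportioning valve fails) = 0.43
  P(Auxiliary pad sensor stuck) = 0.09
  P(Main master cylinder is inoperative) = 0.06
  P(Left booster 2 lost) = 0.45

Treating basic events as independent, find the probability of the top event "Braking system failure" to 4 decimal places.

0.8641

P(Rear circuit inoperative) [AND] = 0.27 × 0.13 × 0.26 = 0.009126
P(Booster path fails) [OR] = 1 − (1−0.009126) × (1−0.42) × (1−0.13) = 0.500005
P(Front circuit inoperative) [OR] = 1 − (1−0.41) × (1−0.500005) = 0.705003
P(Service line inoperative) [OR] = 1 − (1−0.705003) × (1−0.19) = 0.761052
P(Parking branch lost) [OR] = 1 − (1−0.761052) × (1−0.43) = 0.863800
P(ABS chain unavailable) [AND] = 0.06 × 0.45 = 0.027000
P(Rear circuit 2 down) [AND] = 0.09 × 0.027000 = 0.002430
P(Braking system failure) [OR] = 1 − (1−0.863800) × (1−0.002430) = 0.864131
Rounded to 4 decimal places: P(Braking system failure) ≈ 0.8641.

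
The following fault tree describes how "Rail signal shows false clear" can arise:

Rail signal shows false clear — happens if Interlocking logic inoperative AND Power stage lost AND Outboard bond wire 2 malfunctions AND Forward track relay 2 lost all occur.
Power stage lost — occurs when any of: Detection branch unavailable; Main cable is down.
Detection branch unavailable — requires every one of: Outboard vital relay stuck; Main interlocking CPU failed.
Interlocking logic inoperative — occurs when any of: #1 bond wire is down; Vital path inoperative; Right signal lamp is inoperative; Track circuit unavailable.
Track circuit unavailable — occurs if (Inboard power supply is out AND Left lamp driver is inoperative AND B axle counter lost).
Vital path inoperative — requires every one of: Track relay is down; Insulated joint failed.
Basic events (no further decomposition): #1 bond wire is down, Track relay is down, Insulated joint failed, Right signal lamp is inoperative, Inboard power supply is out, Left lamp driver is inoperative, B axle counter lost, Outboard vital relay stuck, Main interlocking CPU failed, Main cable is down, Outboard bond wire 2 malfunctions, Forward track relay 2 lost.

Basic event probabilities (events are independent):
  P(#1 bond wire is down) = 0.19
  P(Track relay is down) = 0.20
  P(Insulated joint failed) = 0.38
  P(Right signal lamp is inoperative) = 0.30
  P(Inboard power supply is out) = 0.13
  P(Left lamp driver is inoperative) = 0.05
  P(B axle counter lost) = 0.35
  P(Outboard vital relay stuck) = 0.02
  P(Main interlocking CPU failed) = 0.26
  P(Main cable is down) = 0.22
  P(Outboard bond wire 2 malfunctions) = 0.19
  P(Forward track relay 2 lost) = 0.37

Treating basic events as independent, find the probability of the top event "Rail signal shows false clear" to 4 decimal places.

P(Vital path inoperative) [AND] = 0.20 × 0.38 = 0.076000
P(Track circuit unavailable) [AND] = 0.13 × 0.05 × 0.35 = 0.002275
P(Interlocking logic inoperative) [OR] = 1 − (1−0.19) × (1−0.076000) × (1−0.30) × (1−0.002275) = 0.477284
P(Detection branch unavailable) [AND] = 0.02 × 0.26 = 0.005200
P(Power stage lost) [OR] = 1 − (1−0.005200) × (1−0.22) = 0.224056
P(Rail signal shows false clear) [AND] = 0.477284 × 0.224056 × 0.19 × 0.37 = 0.007518
Rounded to 4 decimal places: P(Rail signal shows false clear) ≈ 0.0075.

0.0075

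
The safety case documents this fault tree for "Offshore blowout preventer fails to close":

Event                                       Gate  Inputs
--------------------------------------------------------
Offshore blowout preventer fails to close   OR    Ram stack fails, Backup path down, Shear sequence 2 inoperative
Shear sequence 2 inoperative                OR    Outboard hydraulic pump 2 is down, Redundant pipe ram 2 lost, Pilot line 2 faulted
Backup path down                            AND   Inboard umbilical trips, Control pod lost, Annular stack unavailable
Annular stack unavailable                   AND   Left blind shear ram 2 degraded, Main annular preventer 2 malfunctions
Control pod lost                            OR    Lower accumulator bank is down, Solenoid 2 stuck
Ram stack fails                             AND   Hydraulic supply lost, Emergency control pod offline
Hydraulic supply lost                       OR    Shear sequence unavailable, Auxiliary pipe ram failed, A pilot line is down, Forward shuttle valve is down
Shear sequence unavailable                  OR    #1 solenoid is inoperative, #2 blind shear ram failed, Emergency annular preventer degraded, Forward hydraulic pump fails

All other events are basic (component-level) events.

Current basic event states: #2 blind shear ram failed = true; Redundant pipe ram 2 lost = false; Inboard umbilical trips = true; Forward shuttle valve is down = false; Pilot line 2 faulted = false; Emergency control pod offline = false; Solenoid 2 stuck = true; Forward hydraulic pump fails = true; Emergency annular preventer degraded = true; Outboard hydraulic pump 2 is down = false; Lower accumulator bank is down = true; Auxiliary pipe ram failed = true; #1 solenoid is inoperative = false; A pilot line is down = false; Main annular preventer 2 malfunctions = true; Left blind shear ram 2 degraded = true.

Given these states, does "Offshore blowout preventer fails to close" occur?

Yes

Shear sequence unavailable [OR]: #1 solenoid is inoperative=not, #2 blind shear ram failed=occurs, Emergency annular preventer degraded=occurs, Forward hydraulic pump fails=occurs → at least one input occurs → occurs.
Hydraulic supply lost [OR]: Shear sequence unavailable=occurs, Auxiliary pipe ram failed=occurs, A pilot line is down=not, Forward shuttle valve is down=not → at least one input occurs → occurs.
Ram stack fails [AND]: Hydraulic supply lost=occurs, Emergency control pod offline=not → not all inputs occur → does not occur.
Control pod lost [OR]: Lower accumulator bank is down=occurs, Solenoid 2 stuck=occurs → at least one input occurs → occurs.
Annular stack unavailable [AND]: Left blind shear ram 2 degraded=occurs, Main annular preventer 2 malfunctions=occurs → all inputs occur → occurs.
Backup path down [AND]: Inboard umbilical trips=occurs, Control pod lost=occurs, Annular stack unavailable=occurs → all inputs occur → occurs.
Shear sequence 2 inoperative [OR]: Outboard hydraulic pump 2 is down=not, Redundant pipe ram 2 lost=not, Pilot line 2 faulted=not → no input occurs → does not occur.
Offshore blowout preventer fails to close [OR]: Ram stack fails=not, Backup path down=occurs, Shear sequence 2 inoperative=not → at least one input occurs → occurs.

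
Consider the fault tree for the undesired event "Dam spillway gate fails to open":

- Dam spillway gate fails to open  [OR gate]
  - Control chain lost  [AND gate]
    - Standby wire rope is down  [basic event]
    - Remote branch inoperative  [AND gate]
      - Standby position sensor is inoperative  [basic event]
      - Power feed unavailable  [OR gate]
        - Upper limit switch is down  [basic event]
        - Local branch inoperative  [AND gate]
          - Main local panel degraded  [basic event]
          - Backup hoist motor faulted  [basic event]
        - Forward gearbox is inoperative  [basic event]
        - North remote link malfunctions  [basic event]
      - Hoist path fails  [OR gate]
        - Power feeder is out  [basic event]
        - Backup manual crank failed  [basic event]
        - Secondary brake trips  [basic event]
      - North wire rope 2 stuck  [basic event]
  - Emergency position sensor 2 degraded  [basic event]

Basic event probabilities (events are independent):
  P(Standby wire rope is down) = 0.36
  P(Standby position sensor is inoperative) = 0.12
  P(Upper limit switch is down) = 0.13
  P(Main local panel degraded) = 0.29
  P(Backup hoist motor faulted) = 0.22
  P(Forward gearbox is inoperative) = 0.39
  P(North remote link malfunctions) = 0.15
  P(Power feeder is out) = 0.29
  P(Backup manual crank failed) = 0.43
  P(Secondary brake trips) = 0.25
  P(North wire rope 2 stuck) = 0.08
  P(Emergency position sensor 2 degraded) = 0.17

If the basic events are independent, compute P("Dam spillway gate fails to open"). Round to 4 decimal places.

0.1712

P(Local branch inoperative) [AND] = 0.29 × 0.22 = 0.063800
P(Power feed unavailable) [OR] = 1 − (1−0.13) × (1−0.063800) × (1−0.39) × (1−0.15) = 0.577685
P(Hoist path fails) [OR] = 1 − (1−0.29) × (1−0.43) × (1−0.25) = 0.696475
P(Remote branch inoperative) [AND] = 0.12 × 0.577685 × 0.696475 × 0.08 = 0.003862
P(Control chain lost) [AND] = 0.36 × 0.003862 = 0.001390
P(Dam spillway gate fails to open) [OR] = 1 − (1−0.001390) × (1−0.17) = 0.171154
Rounded to 4 decimal places: P(Dam spillway gate fails to open) ≈ 0.1712.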